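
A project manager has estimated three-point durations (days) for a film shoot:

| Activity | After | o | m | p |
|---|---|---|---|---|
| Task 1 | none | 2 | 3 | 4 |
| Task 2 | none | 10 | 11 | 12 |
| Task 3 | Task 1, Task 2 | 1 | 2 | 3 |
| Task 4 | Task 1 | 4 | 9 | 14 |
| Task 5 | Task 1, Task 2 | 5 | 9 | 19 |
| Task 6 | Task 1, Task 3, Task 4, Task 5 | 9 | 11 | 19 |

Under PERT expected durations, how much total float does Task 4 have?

9 days

te_Task 1 = (2 + 4·3 + 4)/6 = 18/6 = 3
te_Task 2 = (10 + 4·11 + 12)/6 = 66/6 = 11
te_Task 3 = (1 + 4·2 + 3)/6 = 12/6 = 2
te_Task 4 = (4 + 4·9 + 14)/6 = 54/6 = 9
te_Task 5 = (5 + 4·9 + 19)/6 = 60/6 = 10
te_Task 6 = (9 + 4·11 + 19)/6 = 72/6 = 12

Forward pass:
ES_Task 1 = 0; EF_Task 1 = 3
ES_Task 2 = 0; EF_Task 2 = 11
ES_Task 3 = max(EF_Task 1=3, EF_Task 2=11) = 11; EF_Task 3 = 11+2 = 13
ES_Task 4 = 3; EF_Task 4 = 3+9 = 12
ES_Task 5 = max(EF_Task 1=3, EF_Task 2=11) = 11; EF_Task 5 = 11+10 = 21
ES_Task 6 = max(EF_Task 1=3, EF_Task 3=13, EF_Task 4=12, EF_Task 5=21) = 21; EF_Task 6 = 21+12 = 33
Expected project duration μ = 33 days. Critical path: Task 2 → Task 5 → Task 6.

Backward pass:
LF_Task 6 = 33; LS_Task 6 = 33−12 = 21
LF_Task 5 = LS_Task 6 = 21; LS_Task 5 = 21−10 = 11
LF_Task 4 = LS_Task 6 = 21; LS_Task 4 = 21−9 = 12
LF_Task 3 = LS_Task 6 = 21; LS_Task 3 = 21−2 = 19
LF_Task 2 = min(LS_Task 3=19, LS_Task 5=11) = 11; LS_Task 2 = 11−11 = 0
LF_Task 1 = min(LS_Task 3=19, LS_Task 4=12, LS_Task 5=11, LS_Task 6=21) = 11; LS_Task 1 = 11−3 = 8
Slack_Task 4 = LS_Task 4 − ES_Task 4 = 12 − 3 = 9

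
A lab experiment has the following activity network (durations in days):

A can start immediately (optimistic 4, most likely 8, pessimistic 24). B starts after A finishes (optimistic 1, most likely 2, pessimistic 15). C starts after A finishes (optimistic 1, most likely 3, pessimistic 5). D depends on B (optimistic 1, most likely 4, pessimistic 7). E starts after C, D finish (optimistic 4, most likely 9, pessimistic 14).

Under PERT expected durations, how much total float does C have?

5 days

te_A = (4 + 4·8 + 24)/6 = 60/6 = 10
te_B = (1 + 4·2 + 15)/6 = 24/6 = 4
te_C = (1 + 4·3 + 5)/6 = 18/6 = 3
te_D = (1 + 4·4 + 7)/6 = 24/6 = 4
te_E = (4 + 4·9 + 14)/6 = 54/6 = 9

Forward pass:
ES_A = 0; EF_A = 10
ES_B = 10; EF_B = 10+4 = 14
ES_C = 10; EF_C = 10+3 = 13
ES_D = 14; EF_D = 14+4 = 18
ES_E = max(EF_C=13, EF_D=18) = 18; EF_E = 18+9 = 27
Expected project duration μ = 27 days. Critical path: A → B → D → E.

Backward pass:
LF_E = 27; LS_E = 27−9 = 18
LF_D = LS_E = 18; LS_D = 18−4 = 14
LF_C = LS_E = 18; LS_C = 18−3 = 15
LF_B = LS_D = 14; LS_B = 14−4 = 10
LF_A = min(LS_B=10, LS_C=15) = 10; LS_A = 10−10 = 0
Slack_C = LS_C − ES_C = 15 − 10 = 5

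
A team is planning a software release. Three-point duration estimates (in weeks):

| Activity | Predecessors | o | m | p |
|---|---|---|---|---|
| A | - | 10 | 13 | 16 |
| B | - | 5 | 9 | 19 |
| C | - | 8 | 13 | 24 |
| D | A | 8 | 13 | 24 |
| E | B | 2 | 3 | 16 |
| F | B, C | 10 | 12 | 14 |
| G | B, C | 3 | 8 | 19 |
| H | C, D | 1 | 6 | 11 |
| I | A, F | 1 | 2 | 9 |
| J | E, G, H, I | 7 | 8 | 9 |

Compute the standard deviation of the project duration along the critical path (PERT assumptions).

3.32 weeks

te_A = (10 + 4·13 + 16)/6 = 78/6 = 13; σ²_A = ((16−10)/6)² = 1.000
te_B = (5 + 4·9 + 19)/6 = 60/6 = 10; σ²_B = ((19−5)/6)² = 5.444
te_C = (8 + 4·13 + 24)/6 = 84/6 = 14; σ²_C = ((24−8)/6)² = 7.111
te_D = (8 + 4·13 + 24)/6 = 84/6 = 14; σ²_D = ((24−8)/6)² = 7.111
te_E = (2 + 4·3 + 16)/6 = 30/6 = 5; σ²_E = ((16−2)/6)² = 5.444
te_F = (10 + 4·12 + 14)/6 = 72/6 = 12; σ²_F = ((14−10)/6)² = 0.444
te_G = (3 + 4·8 + 19)/6 = 54/6 = 9; σ²_G = ((19−3)/6)² = 7.111
te_H = (1 + 4·6 + 11)/6 = 36/6 = 6; σ²_H = ((11−1)/6)² = 2.778
te_I = (1 + 4·2 + 9)/6 = 18/6 = 3; σ²_I = ((9−1)/6)² = 1.778
te_J = (7 + 4·8 + 9)/6 = 48/6 = 8; σ²_J = ((9−7)/6)² = 0.111

Forward pass:
ES_A = 0; EF_A = 13
ES_B = 0; EF_B = 10
ES_C = 0; EF_C = 14
ES_D = 13; EF_D = 13+14 = 27
ES_E = 10; EF_E = 10+5 = 15
ES_F = max(EF_B=10, EF_C=14) = 14; EF_F = 14+12 = 26
ES_G = max(EF_B=10, EF_C=14) = 14; EF_G = 14+9 = 23
ES_H = max(EF_C=14, EF_D=27) = 27; EF_H = 27+6 = 33
ES_I = max(EF_A=13, EF_F=26) = 26; EF_I = 26+3 = 29
ES_J = max(EF_E=15, EF_G=23, EF_H=33, EF_I=29) = 33; EF_J = 33+8 = 41
Expected project duration μ = 41 weeks. Critical path: A → D → H → J.

Variance along critical path = 1.000 + 7.111 + 2.778 + 0.111 = 11.000
σ = √11.000 = 3.317 weeks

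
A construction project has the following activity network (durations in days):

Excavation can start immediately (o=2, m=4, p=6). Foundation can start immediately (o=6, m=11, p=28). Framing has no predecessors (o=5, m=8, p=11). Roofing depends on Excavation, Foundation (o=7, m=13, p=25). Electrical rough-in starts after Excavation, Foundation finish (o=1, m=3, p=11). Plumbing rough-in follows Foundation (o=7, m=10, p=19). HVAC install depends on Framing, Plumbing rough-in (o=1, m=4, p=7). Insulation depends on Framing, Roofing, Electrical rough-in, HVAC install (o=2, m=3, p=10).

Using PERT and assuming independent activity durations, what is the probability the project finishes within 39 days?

te_Excavation = (2 + 4·4 + 6)/6 = 24/6 = 4; σ²_Excavation = ((6−2)/6)² = 0.444
te_Foundation = (6 + 4·11 + 28)/6 = 78/6 = 13; σ²_Foundation = ((28−6)/6)² = 13.444
te_Framing = (5 + 4·8 + 11)/6 = 48/6 = 8; σ²_Framing = ((11−5)/6)² = 1.000
te_Roofing = (7 + 4·13 + 25)/6 = 84/6 = 14; σ²_Roofing = ((25−7)/6)² = 9.000
te_Electrical rough-in = (1 + 4·3 + 11)/6 = 24/6 = 4; σ²_Electrical rough-in = ((11−1)/6)² = 2.778
te_Plumbing rough-in = (7 + 4·10 + 19)/6 = 66/6 = 11; σ²_Plumbing rough-in = ((19−7)/6)² = 4.000
te_HVAC install = (1 + 4·4 + 7)/6 = 24/6 = 4; σ²_HVAC install = ((7−1)/6)² = 1.000
te_Insulation = (2 + 4·3 + 10)/6 = 24/6 = 4; σ²_Insulation = ((10−2)/6)² = 1.778

Forward pass:
ES_Excavation = 0; EF_Excavation = 4
ES_Foundation = 0; EF_Foundation = 13
ES_Framing = 0; EF_Framing = 8
ES_Roofing = max(EF_Excavation=4, EF_Foundation=13) = 13; EF_Roofing = 13+14 = 27
ES_Electrical rough-in = max(EF_Excavation=4, EF_Foundation=13) = 13; EF_Electrical rough-in = 13+4 = 17
ES_Plumbing rough-in = 13; EF_Plumbing rough-in = 13+11 = 24
ES_HVAC install = max(EF_Framing=8, EF_Plumbing rough-in=24) = 24; EF_HVAC install = 24+4 = 28
ES_Insulation = max(EF_Framing=8, EF_Roofing=27, EF_Electrical rough-in=17, EF_HVAC install=28) = 28; EF_Insulation = 28+4 = 32
Expected project duration μ = 32 days. Critical path: Foundation → Plumbing rough-in → HVAC install → Insulation.

Variance along critical path = 13.444 + 4.000 + 1.000 + 1.778 = 20.222; σ = √20.222 = 4.497 days.
Z = (39 − 32) / 4.497 = 1.557
P(T ≤ 39) = Φ(1.557) ≈ 0.940

0.940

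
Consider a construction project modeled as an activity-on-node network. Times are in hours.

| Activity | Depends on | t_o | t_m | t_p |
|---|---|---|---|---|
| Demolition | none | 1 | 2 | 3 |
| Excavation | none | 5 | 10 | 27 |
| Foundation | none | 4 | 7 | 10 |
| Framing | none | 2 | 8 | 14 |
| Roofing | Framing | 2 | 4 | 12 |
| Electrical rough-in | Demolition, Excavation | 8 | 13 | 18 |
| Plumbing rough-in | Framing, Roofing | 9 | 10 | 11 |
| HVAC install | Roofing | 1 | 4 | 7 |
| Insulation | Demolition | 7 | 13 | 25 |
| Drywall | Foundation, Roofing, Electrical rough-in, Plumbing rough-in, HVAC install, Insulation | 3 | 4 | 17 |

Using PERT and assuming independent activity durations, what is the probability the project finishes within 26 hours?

te_Demolition = (1 + 4·2 + 3)/6 = 12/6 = 2; σ²_Demolition = ((3−1)/6)² = 0.111
te_Excavation = (5 + 4·10 + 27)/6 = 72/6 = 12; σ²_Excavation = ((27−5)/6)² = 13.444
te_Foundation = (4 + 4·7 + 10)/6 = 42/6 = 7; σ²_Foundation = ((10−4)/6)² = 1.000
te_Framing = (2 + 4·8 + 14)/6 = 48/6 = 8; σ²_Framing = ((14−2)/6)² = 4.000
te_Roofing = (2 + 4·4 + 12)/6 = 30/6 = 5; σ²_Roofing = ((12−2)/6)² = 2.778
te_Electrical rough-in = (8 + 4·13 + 18)/6 = 78/6 = 13; σ²_Electrical rough-in = ((18−8)/6)² = 2.778
te_Plumbing rough-in = (9 + 4·10 + 11)/6 = 60/6 = 10; σ²_Plumbing rough-in = ((11−9)/6)² = 0.111
te_HVAC install = (1 + 4·4 + 7)/6 = 24/6 = 4; σ²_HVAC install = ((7−1)/6)² = 1.000
te_Insulation = (7 + 4·13 + 25)/6 = 84/6 = 14; σ²_Insulation = ((25−7)/6)² = 9.000
te_Drywall = (3 + 4·4 + 17)/6 = 36/6 = 6; σ²_Drywall = ((17−3)/6)² = 5.444

Forward pass:
ES_Demolition = 0; EF_Demolition = 2
ES_Excavation = 0; EF_Excavation = 12
ES_Foundation = 0; EF_Foundation = 7
ES_Framing = 0; EF_Framing = 8
ES_Roofing = 8; EF_Roofing = 8+5 = 13
ES_Electrical rough-in = max(EF_Demolition=2, EF_Excavation=12) = 12; EF_Electrical rough-in = 12+13 = 25
ES_Plumbing rough-in = max(EF_Framing=8, EF_Roofing=13) = 13; EF_Plumbing rough-in = 13+10 = 23
ES_HVAC install = 13; EF_HVAC install = 13+4 = 17
ES_Insulation = 2; EF_Insulation = 2+14 = 16
ES_Drywall = max(EF_Foundation=7, EF_Roofing=13, EF_Electrical rough-in=25, EF_Plumbing rough-in=23, EF_HVAC install=17, EF_Insulation=16) = 25; EF_Drywall = 25+6 = 31
Expected project duration μ = 31 hours. Critical path: Excavation → Electrical rough-in → Drywall.

Variance along critical path = 13.444 + 2.778 + 5.444 = 21.667; σ = √21.667 = 4.655 hours.
Z = (26 − 31) / 4.655 = -1.074
P(T ≤ 26) = Φ(-1.074) ≈ 0.141

0.141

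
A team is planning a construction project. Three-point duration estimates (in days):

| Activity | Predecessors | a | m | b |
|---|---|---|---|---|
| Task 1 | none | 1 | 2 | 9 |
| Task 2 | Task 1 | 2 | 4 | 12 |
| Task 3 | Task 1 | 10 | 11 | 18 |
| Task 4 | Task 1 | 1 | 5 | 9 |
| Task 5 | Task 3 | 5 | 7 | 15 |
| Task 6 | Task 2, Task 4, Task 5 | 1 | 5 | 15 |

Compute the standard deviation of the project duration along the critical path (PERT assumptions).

te_Task 1 = (1 + 4·2 + 9)/6 = 18/6 = 3; σ²_Task 1 = ((9−1)/6)² = 1.778
te_Task 2 = (2 + 4·4 + 12)/6 = 30/6 = 5; σ²_Task 2 = ((12−2)/6)² = 2.778
te_Task 3 = (10 + 4·11 + 18)/6 = 72/6 = 12; σ²_Task 3 = ((18−10)/6)² = 1.778
te_Task 4 = (1 + 4·5 + 9)/6 = 30/6 = 5; σ²_Task 4 = ((9−1)/6)² = 1.778
te_Task 5 = (5 + 4·7 + 15)/6 = 48/6 = 8; σ²_Task 5 = ((15−5)/6)² = 2.778
te_Task 6 = (1 + 4·5 + 15)/6 = 36/6 = 6; σ²_Task 6 = ((15−1)/6)² = 5.444

Forward pass:
ES_Task 1 = 0; EF_Task 1 = 3
ES_Task 2 = 3; EF_Task 2 = 3+5 = 8
ES_Task 3 = 3; EF_Task 3 = 3+12 = 15
ES_Task 4 = 3; EF_Task 4 = 3+5 = 8
ES_Task 5 = 15; EF_Task 5 = 15+8 = 23
ES_Task 6 = max(EF_Task 2=8, EF_Task 4=8, EF_Task 5=23) = 23; EF_Task 6 = 23+6 = 29
Expected project duration μ = 29 days. Critical path: Task 1 → Task 3 → Task 5 → Task 6.

Variance along critical path = 1.778 + 1.778 + 2.778 + 5.444 = 11.778
σ = √11.778 = 3.432 days

3.43 days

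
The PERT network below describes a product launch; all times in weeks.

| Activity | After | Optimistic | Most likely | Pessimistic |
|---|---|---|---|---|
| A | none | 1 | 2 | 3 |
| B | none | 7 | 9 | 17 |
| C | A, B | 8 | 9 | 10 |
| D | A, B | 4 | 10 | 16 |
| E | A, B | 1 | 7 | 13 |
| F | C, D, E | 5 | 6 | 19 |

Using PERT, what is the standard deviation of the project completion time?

te_A = (1 + 4·2 + 3)/6 = 12/6 = 2; σ²_A = ((3−1)/6)² = 0.111
te_B = (7 + 4·9 + 17)/6 = 60/6 = 10; σ²_B = ((17−7)/6)² = 2.778
te_C = (8 + 4·9 + 10)/6 = 54/6 = 9; σ²_C = ((10−8)/6)² = 0.111
te_D = (4 + 4·10 + 16)/6 = 60/6 = 10; σ²_D = ((16−4)/6)² = 4.000
te_E = (1 + 4·7 + 13)/6 = 42/6 = 7; σ²_E = ((13−1)/6)² = 4.000
te_F = (5 + 4·6 + 19)/6 = 48/6 = 8; σ²_F = ((19−5)/6)² = 5.444

Forward pass:
ES_A = 0; EF_A = 2
ES_B = 0; EF_B = 10
ES_C = max(EF_A=2, EF_B=10) = 10; EF_C = 10+9 = 19
ES_D = max(EF_A=2, EF_B=10) = 10; EF_D = 10+10 = 20
ES_E = max(EF_A=2, EF_B=10) = 10; EF_E = 10+7 = 17
ES_F = max(EF_C=19, EF_D=20, EF_E=17) = 20; EF_F = 20+8 = 28
Expected project duration μ = 28 weeks. Critical path: B → D → F.

Variance along critical path = 2.778 + 4.000 + 5.444 = 12.222
σ = √12.222 = 3.496 weeks

3.50 weeks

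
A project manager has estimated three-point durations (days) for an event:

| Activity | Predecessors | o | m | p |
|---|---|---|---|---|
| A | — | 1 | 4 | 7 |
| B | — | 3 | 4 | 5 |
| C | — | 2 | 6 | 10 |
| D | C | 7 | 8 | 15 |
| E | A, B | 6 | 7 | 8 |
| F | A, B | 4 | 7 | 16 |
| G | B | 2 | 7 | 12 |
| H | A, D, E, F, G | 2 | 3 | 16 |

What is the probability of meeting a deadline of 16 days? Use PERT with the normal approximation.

0.091

te_A = (1 + 4·4 + 7)/6 = 24/6 = 4; σ²_A = ((7−1)/6)² = 1.000
te_B = (3 + 4·4 + 5)/6 = 24/6 = 4; σ²_B = ((5−3)/6)² = 0.111
te_C = (2 + 4·6 + 10)/6 = 36/6 = 6; σ²_C = ((10−2)/6)² = 1.778
te_D = (7 + 4·8 + 15)/6 = 54/6 = 9; σ²_D = ((15−7)/6)² = 1.778
te_E = (6 + 4·7 + 8)/6 = 42/6 = 7; σ²_E = ((8−6)/6)² = 0.111
te_F = (4 + 4·7 + 16)/6 = 48/6 = 8; σ²_F = ((16−4)/6)² = 4.000
te_G = (2 + 4·7 + 12)/6 = 42/6 = 7; σ²_G = ((12−2)/6)² = 2.778
te_H = (2 + 4·3 + 16)/6 = 30/6 = 5; σ²_H = ((16−2)/6)² = 5.444

Forward pass:
ES_A = 0; EF_A = 4
ES_B = 0; EF_B = 4
ES_C = 0; EF_C = 6
ES_D = 6; EF_D = 6+9 = 15
ES_E = max(EF_A=4, EF_B=4) = 4; EF_E = 4+7 = 11
ES_F = max(EF_A=4, EF_B=4) = 4; EF_F = 4+8 = 12
ES_G = 4; EF_G = 4+7 = 11
ES_H = max(EF_A=4, EF_D=15, EF_E=11, EF_F=12, EF_G=11) = 15; EF_H = 15+5 = 20
Expected project duration μ = 20 days. Critical path: C → D → H.

Variance along critical path = 1.778 + 1.778 + 5.444 = 9.000; σ = √9.000 = 3.000 days.
Z = (16 − 20) / 3.000 = -1.333
P(T ≤ 16) = Φ(-1.333) ≈ 0.091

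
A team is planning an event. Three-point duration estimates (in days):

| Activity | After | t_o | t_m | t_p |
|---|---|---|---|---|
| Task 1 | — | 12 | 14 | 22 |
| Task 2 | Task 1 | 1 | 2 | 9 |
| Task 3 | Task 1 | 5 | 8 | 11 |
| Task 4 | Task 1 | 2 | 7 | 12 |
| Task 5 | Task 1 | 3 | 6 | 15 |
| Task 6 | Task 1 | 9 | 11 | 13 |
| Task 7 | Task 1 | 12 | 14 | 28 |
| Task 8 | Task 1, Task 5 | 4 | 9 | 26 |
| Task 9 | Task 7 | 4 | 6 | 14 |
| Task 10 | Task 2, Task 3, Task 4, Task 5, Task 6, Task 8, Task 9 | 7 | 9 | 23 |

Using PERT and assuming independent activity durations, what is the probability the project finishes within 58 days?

0.979

te_Task 1 = (12 + 4·14 + 22)/6 = 90/6 = 15; σ²_Task 1 = ((22−12)/6)² = 2.778
te_Task 2 = (1 + 4·2 + 9)/6 = 18/6 = 3; σ²_Task 2 = ((9−1)/6)² = 1.778
te_Task 3 = (5 + 4·8 + 11)/6 = 48/6 = 8; σ²_Task 3 = ((11−5)/6)² = 1.000
te_Task 4 = (2 + 4·7 + 12)/6 = 42/6 = 7; σ²_Task 4 = ((12−2)/6)² = 2.778
te_Task 5 = (3 + 4·6 + 15)/6 = 42/6 = 7; σ²_Task 5 = ((15−3)/6)² = 4.000
te_Task 6 = (9 + 4·11 + 13)/6 = 66/6 = 11; σ²_Task 6 = ((13−9)/6)² = 0.444
te_Task 7 = (12 + 4·14 + 28)/6 = 96/6 = 16; σ²_Task 7 = ((28−12)/6)² = 7.111
te_Task 8 = (4 + 4·9 + 26)/6 = 66/6 = 11; σ²_Task 8 = ((26−4)/6)² = 13.444
te_Task 9 = (4 + 4·6 + 14)/6 = 42/6 = 7; σ²_Task 9 = ((14−4)/6)² = 2.778
te_Task 10 = (7 + 4·9 + 23)/6 = 66/6 = 11; σ²_Task 10 = ((23−7)/6)² = 7.111

Forward pass:
ES_Task 1 = 0; EF_Task 1 = 15
ES_Task 2 = 15; EF_Task 2 = 15+3 = 18
ES_Task 3 = 15; EF_Task 3 = 15+8 = 23
ES_Task 4 = 15; EF_Task 4 = 15+7 = 22
ES_Task 5 = 15; EF_Task 5 = 15+7 = 22
ES_Task 6 = 15; EF_Task 6 = 15+11 = 26
ES_Task 7 = 15; EF_Task 7 = 15+16 = 31
ES_Task 8 = max(EF_Task 1=15, EF_Task 5=22) = 22; EF_Task 8 = 22+11 = 33
ES_Task 9 = 31; EF_Task 9 = 31+7 = 38
ES_Task 10 = max(EF_Task 2=18, EF_Task 3=23, EF_Task 4=22, EF_Task 5=22, EF_Task 6=26, EF_Task 8=33, EF_Task 9=38) = 38; EF_Task 10 = 38+11 = 49
Expected project duration μ = 49 days. Critical path: Task 1 → Task 7 → Task 9 → Task 10.

Variance along critical path = 2.778 + 7.111 + 2.778 + 7.111 = 19.778; σ = √19.778 = 4.447 days.
Z = (58 − 49) / 4.447 = 2.024
P(T ≤ 58) = Φ(2.024) ≈ 0.979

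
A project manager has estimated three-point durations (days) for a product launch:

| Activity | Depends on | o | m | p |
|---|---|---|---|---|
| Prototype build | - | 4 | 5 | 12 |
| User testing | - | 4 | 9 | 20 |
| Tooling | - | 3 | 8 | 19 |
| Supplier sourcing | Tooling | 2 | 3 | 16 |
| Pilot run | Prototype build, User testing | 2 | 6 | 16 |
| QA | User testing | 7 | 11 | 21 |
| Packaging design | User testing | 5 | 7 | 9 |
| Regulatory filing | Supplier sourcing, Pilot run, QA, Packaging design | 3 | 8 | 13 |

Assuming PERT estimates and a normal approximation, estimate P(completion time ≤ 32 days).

0.695

te_Prototype build = (4 + 4·5 + 12)/6 = 36/6 = 6; σ²_Prototype build = ((12−4)/6)² = 1.778
te_User testing = (4 + 4·9 + 20)/6 = 60/6 = 10; σ²_User testing = ((20−4)/6)² = 7.111
te_Tooling = (3 + 4·8 + 19)/6 = 54/6 = 9; σ²_Tooling = ((19−3)/6)² = 7.111
te_Supplier sourcing = (2 + 4·3 + 16)/6 = 30/6 = 5; σ²_Supplier sourcing = ((16−2)/6)² = 5.444
te_Pilot run = (2 + 4·6 + 16)/6 = 42/6 = 7; σ²_Pilot run = ((16−2)/6)² = 5.444
te_QA = (7 + 4·11 + 21)/6 = 72/6 = 12; σ²_QA = ((21−7)/6)² = 5.444
te_Packaging design = (5 + 4·7 + 9)/6 = 42/6 = 7; σ²_Packaging design = ((9−5)/6)² = 0.444
te_Regulatory filing = (3 + 4·8 + 13)/6 = 48/6 = 8; σ²_Regulatory filing = ((13−3)/6)² = 2.778

Forward pass:
ES_Prototype build = 0; EF_Prototype build = 6
ES_User testing = 0; EF_User testing = 10
ES_Tooling = 0; EF_Tooling = 9
ES_Supplier sourcing = 9; EF_Supplier sourcing = 9+5 = 14
ES_Pilot run = max(EF_Prototype build=6, EF_User testing=10) = 10; EF_Pilot run = 10+7 = 17
ES_QA = 10; EF_QA = 10+12 = 22
ES_Packaging design = 10; EF_Packaging design = 10+7 = 17
ES_Regulatory filing = max(EF_Supplier sourcing=14, EF_Pilot run=17, EF_QA=22, EF_Packaging design=17) = 22; EF_Regulatory filing = 22+8 = 30
Expected project duration μ = 30 days. Critical path: User testing → QA → Regulatory filing.

Variance along critical path = 7.111 + 5.444 + 2.778 = 15.333; σ = √15.333 = 3.916 days.
Z = (32 − 30) / 3.916 = 0.511
P(T ≤ 32) = Φ(0.511) ≈ 0.695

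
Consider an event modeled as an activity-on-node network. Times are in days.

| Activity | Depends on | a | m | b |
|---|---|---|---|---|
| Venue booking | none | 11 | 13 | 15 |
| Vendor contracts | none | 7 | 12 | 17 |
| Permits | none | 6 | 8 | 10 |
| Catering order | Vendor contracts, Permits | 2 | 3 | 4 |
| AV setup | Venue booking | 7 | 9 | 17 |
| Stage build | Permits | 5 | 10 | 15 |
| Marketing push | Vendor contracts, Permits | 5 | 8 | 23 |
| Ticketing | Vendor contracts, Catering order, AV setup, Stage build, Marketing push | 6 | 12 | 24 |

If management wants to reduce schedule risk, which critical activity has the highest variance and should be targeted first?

te_Venue booking = (11 + 4·13 + 15)/6 = 78/6 = 13; σ²_Venue booking = ((15−11)/6)² = 0.444
te_Vendor contracts = (7 + 4·12 + 17)/6 = 72/6 = 12; σ²_Vendor contracts = ((17−7)/6)² = 2.778
te_Permits = (6 + 4·8 + 10)/6 = 48/6 = 8; σ²_Permits = ((10−6)/6)² = 0.444
te_Catering order = (2 + 4·3 + 4)/6 = 18/6 = 3; σ²_Catering order = ((4−2)/6)² = 0.111
te_AV setup = (7 + 4·9 + 17)/6 = 60/6 = 10; σ²_AV setup = ((17−7)/6)² = 2.778
te_Stage build = (5 + 4·10 + 15)/6 = 60/6 = 10; σ²_Stage build = ((15−5)/6)² = 2.778
te_Marketing push = (5 + 4·8 + 23)/6 = 60/6 = 10; σ²_Marketing push = ((23−5)/6)² = 9.000
te_Ticketing = (6 + 4·12 + 24)/6 = 78/6 = 13; σ²_Ticketing = ((24−6)/6)² = 9.000

Forward pass:
ES_Venue booking = 0; EF_Venue booking = 13
ES_Vendor contracts = 0; EF_Vendor contracts = 12
ES_Permits = 0; EF_Permits = 8
ES_Catering order = max(EF_Vendor contracts=12, EF_Permits=8) = 12; EF_Catering order = 12+3 = 15
ES_AV setup = 13; EF_AV setup = 13+10 = 23
ES_Stage build = 8; EF_Stage build = 8+10 = 18
ES_Marketing push = max(EF_Vendor contracts=12, EF_Permits=8) = 12; EF_Marketing push = 12+10 = 22
ES_Ticketing = max(EF_Vendor contracts=12, EF_Catering order=15, EF_AV setup=23, EF_Stage build=18, EF_Marketing push=22) = 23; EF_Ticketing = 23+13 = 36
Expected project duration μ = 36 days. Critical path: Venue booking → AV setup → Ticketing.

Variances on critical path: σ²_Venue booking=0.444, σ²_AV setup=2.778, σ²_Ticketing=9.000.
Largest is σ²_Ticketing = 9.000.

Ticketing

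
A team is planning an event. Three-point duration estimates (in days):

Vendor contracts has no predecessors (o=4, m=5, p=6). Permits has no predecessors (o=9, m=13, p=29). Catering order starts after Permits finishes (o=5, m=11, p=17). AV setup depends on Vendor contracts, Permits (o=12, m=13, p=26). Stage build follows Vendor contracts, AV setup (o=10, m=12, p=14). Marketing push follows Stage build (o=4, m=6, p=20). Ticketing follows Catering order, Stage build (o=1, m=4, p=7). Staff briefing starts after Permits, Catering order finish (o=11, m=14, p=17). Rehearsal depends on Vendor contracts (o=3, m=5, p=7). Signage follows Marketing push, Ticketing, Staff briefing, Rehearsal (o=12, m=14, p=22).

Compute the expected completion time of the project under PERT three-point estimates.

te_Vendor contracts = (4 + 4·5 + 6)/6 = 30/6 = 5
te_Permits = (9 + 4·13 + 29)/6 = 90/6 = 15
te_Catering order = (5 + 4·11 + 17)/6 = 66/6 = 11
te_AV setup = (12 + 4·13 + 26)/6 = 90/6 = 15
te_Stage build = (10 + 4·12 + 14)/6 = 72/6 = 12
te_Marketing push = (4 + 4·6 + 20)/6 = 48/6 = 8
te_Ticketing = (1 + 4·4 + 7)/6 = 24/6 = 4
te_Staff briefing = (11 + 4·14 + 17)/6 = 84/6 = 14
te_Rehearsal = (3 + 4·5 + 7)/6 = 30/6 = 5
te_Signage = (12 + 4·14 + 22)/6 = 90/6 = 15

Forward pass:
ES_Vendor contracts = 0; EF_Vendor contracts = 5
ES_Permits = 0; EF_Permits = 15
ES_Catering order = 15; EF_Catering order = 15+11 = 26
ES_AV setup = max(EF_Vendor contracts=5, EF_Permits=15) = 15; EF_AV setup = 15+15 = 30
ES_Stage build = max(EF_Vendor contracts=5, EF_AV setup=30) = 30; EF_Stage build = 30+12 = 42
ES_Marketing push = 42; EF_Marketing push = 42+8 = 50
ES_Ticketing = max(EF_Catering order=26, EF_Stage build=42) = 42; EF_Ticketing = 42+4 = 46
ES_Staff briefing = max(EF_Permits=15, EF_Catering order=26) = 26; EF_Staff briefing = 26+14 = 40
ES_Rehearsal = 5; EF_Rehearsal = 5+5 = 10
ES_Signage = max(EF_Marketing push=50, EF_Ticketing=46, EF_Staff briefing=40, EF_Rehearsal=10) = 50; EF_Signage = 50+15 = 65
Expected project duration μ = 65 days. Critical path: Permits → AV setup → Stage build → Marketing push → Signage.

65 days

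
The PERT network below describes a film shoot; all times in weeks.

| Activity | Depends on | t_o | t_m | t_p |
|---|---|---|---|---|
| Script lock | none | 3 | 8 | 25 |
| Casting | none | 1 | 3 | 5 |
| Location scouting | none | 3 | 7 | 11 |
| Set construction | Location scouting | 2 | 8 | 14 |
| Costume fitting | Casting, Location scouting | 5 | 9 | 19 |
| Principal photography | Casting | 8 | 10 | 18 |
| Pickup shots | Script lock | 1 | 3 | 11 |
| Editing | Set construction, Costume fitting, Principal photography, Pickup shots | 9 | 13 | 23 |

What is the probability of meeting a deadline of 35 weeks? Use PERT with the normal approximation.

te_Script lock = (3 + 4·8 + 25)/6 = 60/6 = 10; σ²_Script lock = ((25−3)/6)² = 13.444
te_Casting = (1 + 4·3 + 5)/6 = 18/6 = 3; σ²_Casting = ((5−1)/6)² = 0.444
te_Location scouting = (3 + 4·7 + 11)/6 = 42/6 = 7; σ²_Location scouting = ((11−3)/6)² = 1.778
te_Set construction = (2 + 4·8 + 14)/6 = 48/6 = 8; σ²_Set construction = ((14−2)/6)² = 4.000
te_Costume fitting = (5 + 4·9 + 19)/6 = 60/6 = 10; σ²_Costume fitting = ((19−5)/6)² = 5.444
te_Principal photography = (8 + 4·10 + 18)/6 = 66/6 = 11; σ²_Principal photography = ((18−8)/6)² = 2.778
te_Pickup shots = (1 + 4·3 + 11)/6 = 24/6 = 4; σ²_Pickup shots = ((11−1)/6)² = 2.778
te_Editing = (9 + 4·13 + 23)/6 = 84/6 = 14; σ²_Editing = ((23−9)/6)² = 5.444

Forward pass:
ES_Script lock = 0; EF_Script lock = 10
ES_Casting = 0; EF_Casting = 3
ES_Location scouting = 0; EF_Location scouting = 7
ES_Set construction = 7; EF_Set construction = 7+8 = 15
ES_Costume fitting = max(EF_Casting=3, EF_Location scouting=7) = 7; EF_Costume fitting = 7+10 = 17
ES_Principal photography = 3; EF_Principal photography = 3+11 = 14
ES_Pickup shots = 10; EF_Pickup shots = 10+4 = 14
ES_Editing = max(EF_Set construction=15, EF_Costume fitting=17, EF_Principal photography=14, EF_Pickup shots=14) = 17; EF_Editing = 17+14 = 31
Expected project duration μ = 31 weeks. Critical path: Location scouting → Costume fitting → Editing.

Variance along critical path = 1.778 + 5.444 + 5.444 = 12.667; σ = √12.667 = 3.559 weeks.
Z = (35 − 31) / 3.559 = 1.124
P(T ≤ 35) = Φ(1.124) ≈ 0.869

0.869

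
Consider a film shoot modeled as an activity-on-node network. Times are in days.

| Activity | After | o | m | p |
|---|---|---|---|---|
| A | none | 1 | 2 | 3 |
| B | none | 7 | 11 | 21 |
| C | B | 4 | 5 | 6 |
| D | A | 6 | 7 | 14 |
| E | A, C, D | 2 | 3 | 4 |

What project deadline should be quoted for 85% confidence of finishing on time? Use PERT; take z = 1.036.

te_A = (1 + 4·2 + 3)/6 = 12/6 = 2; σ²_A = ((3−1)/6)² = 0.111
te_B = (7 + 4·11 + 21)/6 = 72/6 = 12; σ²_B = ((21−7)/6)² = 5.444
te_C = (4 + 4·5 + 6)/6 = 30/6 = 5; σ²_C = ((6−4)/6)² = 0.111
te_D = (6 + 4·7 + 14)/6 = 48/6 = 8; σ²_D = ((14−6)/6)² = 1.778
te_E = (2 + 4·3 + 4)/6 = 18/6 = 3; σ²_E = ((4−2)/6)² = 0.111

Forward pass:
ES_A = 0; EF_A = 2
ES_B = 0; EF_B = 12
ES_C = 12; EF_C = 12+5 = 17
ES_D = 2; EF_D = 2+8 = 10
ES_E = max(EF_A=2, EF_C=17, EF_D=10) = 17; EF_E = 17+3 = 20
Expected project duration μ = 20 days. Critical path: B → C → E.

Variance along critical path = 5.444 + 0.111 + 0.111 = 5.667; σ = 2.380 days.
D = μ + z·σ = 20 + 1.036·2.380 = 22.5 days

22.5 days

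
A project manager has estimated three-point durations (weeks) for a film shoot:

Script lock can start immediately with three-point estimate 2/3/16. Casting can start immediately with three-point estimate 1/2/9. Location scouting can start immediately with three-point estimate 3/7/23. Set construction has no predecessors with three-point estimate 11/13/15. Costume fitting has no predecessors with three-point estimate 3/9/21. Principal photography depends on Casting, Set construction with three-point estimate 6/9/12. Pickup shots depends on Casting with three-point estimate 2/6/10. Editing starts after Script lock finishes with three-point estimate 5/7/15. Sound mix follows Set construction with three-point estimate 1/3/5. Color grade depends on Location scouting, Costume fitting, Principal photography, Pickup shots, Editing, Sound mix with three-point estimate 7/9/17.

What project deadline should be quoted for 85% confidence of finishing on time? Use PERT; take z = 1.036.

te_Script lock = (2 + 4·3 + 16)/6 = 30/6 = 5; σ²_Script lock = ((16−2)/6)² = 5.444
te_Casting = (1 + 4·2 + 9)/6 = 18/6 = 3; σ²_Casting = ((9−1)/6)² = 1.778
te_Location scouting = (3 + 4·7 + 23)/6 = 54/6 = 9; σ²_Location scouting = ((23−3)/6)² = 11.111
te_Set construction = (11 + 4·13 + 15)/6 = 78/6 = 13; σ²_Set construction = ((15−11)/6)² = 0.444
te_Costume fitting = (3 + 4·9 + 21)/6 = 60/6 = 10; σ²_Costume fitting = ((21−3)/6)² = 9.000
te_Principal photography = (6 + 4·9 + 12)/6 = 54/6 = 9; σ²_Principal photography = ((12−6)/6)² = 1.000
te_Pickup shots = (2 + 4·6 + 10)/6 = 36/6 = 6; σ²_Pickup shots = ((10−2)/6)² = 1.778
te_Editing = (5 + 4·7 + 15)/6 = 48/6 = 8; σ²_Editing = ((15−5)/6)² = 2.778
te_Sound mix = (1 + 4·3 + 5)/6 = 18/6 = 3; σ²_Sound mix = ((5−1)/6)² = 0.444
te_Color grade = (7 + 4·9 + 17)/6 = 60/6 = 10; σ²_Color grade = ((17−7)/6)² = 2.778

Forward pass:
ES_Script lock = 0; EF_Script lock = 5
ES_Casting = 0; EF_Casting = 3
ES_Location scouting = 0; EF_Location scouting = 9
ES_Set construction = 0; EF_Set construction = 13
ES_Costume fitting = 0; EF_Costume fitting = 10
ES_Principal photography = max(EF_Casting=3, EF_Set construction=13) = 13; EF_Principal photography = 13+9 = 22
ES_Pickup shots = 3; EF_Pickup shots = 3+6 = 9
ES_Editing = 5; EF_Editing = 5+8 = 13
ES_Sound mix = 13; EF_Sound mix = 13+3 = 16
ES_Color grade = max(EF_Location scouting=9, EF_Costume fitting=10, EF_Principal photography=22, EF_Pickup shots=9, EF_Editing=13, EF_Sound mix=16) = 22; EF_Color grade = 22+10 = 32
Expected project duration μ = 32 weeks. Critical path: Set construction → Principal photography → Color grade.

Variance along critical path = 0.444 + 1.000 + 2.778 = 4.222; σ = 2.055 weeks.
D = μ + z·σ = 32 + 1.036·2.055 = 34.1 weeks

34.1 weeks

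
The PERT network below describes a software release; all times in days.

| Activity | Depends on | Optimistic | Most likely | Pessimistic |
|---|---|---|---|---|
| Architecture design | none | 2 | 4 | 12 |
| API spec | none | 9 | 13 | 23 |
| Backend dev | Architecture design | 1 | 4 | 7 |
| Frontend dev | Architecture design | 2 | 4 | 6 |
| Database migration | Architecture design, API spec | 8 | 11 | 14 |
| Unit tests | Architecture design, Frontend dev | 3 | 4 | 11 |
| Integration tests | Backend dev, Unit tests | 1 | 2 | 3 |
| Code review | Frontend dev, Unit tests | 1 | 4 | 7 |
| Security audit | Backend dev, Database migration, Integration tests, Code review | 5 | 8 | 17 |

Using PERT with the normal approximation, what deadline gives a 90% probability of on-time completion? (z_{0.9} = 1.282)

38.1 days

te_Architecture design = (2 + 4·4 + 12)/6 = 30/6 = 5; σ²_Architecture design = ((12−2)/6)² = 2.778
te_API spec = (9 + 4·13 + 23)/6 = 84/6 = 14; σ²_API spec = ((23−9)/6)² = 5.444
te_Backend dev = (1 + 4·4 + 7)/6 = 24/6 = 4; σ²_Backend dev = ((7−1)/6)² = 1.000
te_Frontend dev = (2 + 4·4 + 6)/6 = 24/6 = 4; σ²_Frontend dev = ((6−2)/6)² = 0.444
te_Database migration = (8 + 4·11 + 14)/6 = 66/6 = 11; σ²_Database migration = ((14−8)/6)² = 1.000
te_Unit tests = (3 + 4·4 + 11)/6 = 30/6 = 5; σ²_Unit tests = ((11−3)/6)² = 1.778
te_Integration tests = (1 + 4·2 + 3)/6 = 12/6 = 2; σ²_Integration tests = ((3−1)/6)² = 0.111
te_Code review = (1 + 4·4 + 7)/6 = 24/6 = 4; σ²_Code review = ((7−1)/6)² = 1.000
te_Security audit = (5 + 4·8 + 17)/6 = 54/6 = 9; σ²_Security audit = ((17−5)/6)² = 4.000

Forward pass:
ES_Architecture design = 0; EF_Architecture design = 5
ES_API spec = 0; EF_API spec = 14
ES_Backend dev = 5; EF_Backend dev = 5+4 = 9
ES_Frontend dev = 5; EF_Frontend dev = 5+4 = 9
ES_Database migration = max(EF_Architecture design=5, EF_API spec=14) = 14; EF_Database migration = 14+11 = 25
ES_Unit tests = max(EF_Architecture design=5, EF_Frontend dev=9) = 9; EF_Unit tests = 9+5 = 14
ES_Integration tests = max(EF_Backend dev=9, EF_Unit tests=14) = 14; EF_Integration tests = 14+2 = 16
ES_Code review = max(EF_Frontend dev=9, EF_Unit tests=14) = 14; EF_Code review = 14+4 = 18
ES_Security audit = max(EF_Backend dev=9, EF_Database migration=25, EF_Integration tests=16, EF_Code review=18) = 25; EF_Security audit = 25+9 = 34
Expected project duration μ = 34 days. Critical path: API spec → Database migration → Security audit.

Variance along critical path = 5.444 + 1.000 + 4.000 = 10.444; σ = 3.232 days.
D = μ + z·σ = 34 + 1.282·3.232 = 38.1 days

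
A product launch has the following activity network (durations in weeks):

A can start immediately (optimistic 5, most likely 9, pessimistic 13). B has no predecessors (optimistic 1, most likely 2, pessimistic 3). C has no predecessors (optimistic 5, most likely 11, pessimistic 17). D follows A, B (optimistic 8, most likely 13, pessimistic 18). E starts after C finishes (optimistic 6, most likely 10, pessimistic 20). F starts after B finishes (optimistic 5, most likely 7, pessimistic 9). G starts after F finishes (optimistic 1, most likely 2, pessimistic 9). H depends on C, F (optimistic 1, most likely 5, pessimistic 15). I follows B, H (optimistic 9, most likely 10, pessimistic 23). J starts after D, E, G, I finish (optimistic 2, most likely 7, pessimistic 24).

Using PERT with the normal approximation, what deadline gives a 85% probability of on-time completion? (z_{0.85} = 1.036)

te_A = (5 + 4·9 + 13)/6 = 54/6 = 9; σ²_A = ((13−5)/6)² = 1.778
te_B = (1 + 4·2 + 3)/6 = 12/6 = 2; σ²_B = ((3−1)/6)² = 0.111
te_C = (5 + 4·11 + 17)/6 = 66/6 = 11; σ²_C = ((17−5)/6)² = 4.000
te_D = (8 + 4·13 + 18)/6 = 78/6 = 13; σ²_D = ((18−8)/6)² = 2.778
te_E = (6 + 4·10 + 20)/6 = 66/6 = 11; σ²_E = ((20−6)/6)² = 5.444
te_F = (5 + 4·7 + 9)/6 = 42/6 = 7; σ²_F = ((9−5)/6)² = 0.444
te_G = (1 + 4·2 + 9)/6 = 18/6 = 3; σ²_G = ((9−1)/6)² = 1.778
te_H = (1 + 4·5 + 15)/6 = 36/6 = 6; σ²_H = ((15−1)/6)² = 5.444
te_I = (9 + 4·10 + 23)/6 = 72/6 = 12; σ²_I = ((23−9)/6)² = 5.444
te_J = (2 + 4·7 + 24)/6 = 54/6 = 9; σ²_J = ((24−2)/6)² = 13.444

Forward pass:
ES_A = 0; EF_A = 9
ES_B = 0; EF_B = 2
ES_C = 0; EF_C = 11
ES_D = max(EF_A=9, EF_B=2) = 9; EF_D = 9+13 = 22
ES_E = 11; EF_E = 11+11 = 22
ES_F = 2; EF_F = 2+7 = 9
ES_G = 9; EF_G = 9+3 = 12
ES_H = max(EF_C=11, EF_F=9) = 11; EF_H = 11+6 = 17
ES_I = max(EF_B=2, EF_H=17) = 17; EF_I = 17+12 = 29
ES_J = max(EF_D=22, EF_E=22, EF_G=12, EF_I=29) = 29; EF_J = 29+9 = 38
Expected project duration μ = 38 weeks. Critical path: C → H → I → J.

Variance along critical path = 4.000 + 5.444 + 5.444 + 13.444 = 28.333; σ = 5.323 weeks.
D = μ + z·σ = 38 + 1.036·5.323 = 43.5 weeks

43.5 weeks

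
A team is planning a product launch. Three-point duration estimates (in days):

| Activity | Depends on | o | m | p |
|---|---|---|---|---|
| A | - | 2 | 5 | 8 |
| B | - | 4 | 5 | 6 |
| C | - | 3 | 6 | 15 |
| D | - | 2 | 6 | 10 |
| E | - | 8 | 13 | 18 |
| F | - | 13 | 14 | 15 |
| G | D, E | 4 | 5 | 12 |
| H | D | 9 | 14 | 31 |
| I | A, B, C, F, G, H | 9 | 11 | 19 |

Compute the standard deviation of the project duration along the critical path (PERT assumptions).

4.24 days

te_A = (2 + 4·5 + 8)/6 = 30/6 = 5; σ²_A = ((8−2)/6)² = 1.000
te_B = (4 + 4·5 + 6)/6 = 30/6 = 5; σ²_B = ((6−4)/6)² = 0.111
te_C = (3 + 4·6 + 15)/6 = 42/6 = 7; σ²_C = ((15−3)/6)² = 4.000
te_D = (2 + 4·6 + 10)/6 = 36/6 = 6; σ²_D = ((10−2)/6)² = 1.778
te_E = (8 + 4·13 + 18)/6 = 78/6 = 13; σ²_E = ((18−8)/6)² = 2.778
te_F = (13 + 4·14 + 15)/6 = 84/6 = 14; σ²_F = ((15−13)/6)² = 0.111
te_G = (4 + 4·5 + 12)/6 = 36/6 = 6; σ²_G = ((12−4)/6)² = 1.778
te_H = (9 + 4·14 + 31)/6 = 96/6 = 16; σ²_H = ((31−9)/6)² = 13.444
te_I = (9 + 4·11 + 19)/6 = 72/6 = 12; σ²_I = ((19−9)/6)² = 2.778

Forward pass:
ES_A = 0; EF_A = 5
ES_B = 0; EF_B = 5
ES_C = 0; EF_C = 7
ES_D = 0; EF_D = 6
ES_E = 0; EF_E = 13
ES_F = 0; EF_F = 14
ES_G = max(EF_D=6, EF_E=13) = 13; EF_G = 13+6 = 19
ES_H = 6; EF_H = 6+16 = 22
ES_I = max(EF_A=5, EF_B=5, EF_C=7, EF_F=14, EF_G=19, EF_H=22) = 22; EF_I = 22+12 = 34
Expected project duration μ = 34 days. Critical path: D → H → I.

Variance along critical path = 1.778 + 13.444 + 2.778 = 18.000
σ = √18.000 = 4.243 days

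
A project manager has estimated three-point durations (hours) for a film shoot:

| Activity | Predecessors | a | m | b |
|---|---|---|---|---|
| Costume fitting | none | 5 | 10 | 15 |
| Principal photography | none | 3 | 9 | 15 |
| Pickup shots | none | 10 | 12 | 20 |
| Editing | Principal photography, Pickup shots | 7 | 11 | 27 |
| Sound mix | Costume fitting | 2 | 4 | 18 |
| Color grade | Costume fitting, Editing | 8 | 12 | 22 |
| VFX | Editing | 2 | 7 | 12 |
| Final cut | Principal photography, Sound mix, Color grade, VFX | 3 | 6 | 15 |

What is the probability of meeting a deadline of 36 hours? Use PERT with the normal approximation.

0.019

te_Costume fitting = (5 + 4·10 + 15)/6 = 60/6 = 10; σ²_Costume fitting = ((15−5)/6)² = 2.778
te_Principal photography = (3 + 4·9 + 15)/6 = 54/6 = 9; σ²_Principal photography = ((15−3)/6)² = 4.000
te_Pickup shots = (10 + 4·12 + 20)/6 = 78/6 = 13; σ²_Pickup shots = ((20−10)/6)² = 2.778
te_Editing = (7 + 4·11 + 27)/6 = 78/6 = 13; σ²_Editing = ((27−7)/6)² = 11.111
te_Sound mix = (2 + 4·4 + 18)/6 = 36/6 = 6; σ²_Sound mix = ((18−2)/6)² = 7.111
te_Color grade = (8 + 4·12 + 22)/6 = 78/6 = 13; σ²_Color grade = ((22−8)/6)² = 5.444
te_VFX = (2 + 4·7 + 12)/6 = 42/6 = 7; σ²_VFX = ((12−2)/6)² = 2.778
te_Final cut = (3 + 4·6 + 15)/6 = 42/6 = 7; σ²_Final cut = ((15−3)/6)² = 4.000

Forward pass:
ES_Costume fitting = 0; EF_Costume fitting = 10
ES_Principal photography = 0; EF_Principal photography = 9
ES_Pickup shots = 0; EF_Pickup shots = 13
ES_Editing = max(EF_Principal photography=9, EF_Pickup shots=13) = 13; EF_Editing = 13+13 = 26
ES_Sound mix = 10; EF_Sound mix = 10+6 = 16
ES_Color grade = max(EF_Costume fitting=10, EF_Editing=26) = 26; EF_Color grade = 26+13 = 39
ES_VFX = 26; EF_VFX = 26+7 = 33
ES_Final cut = max(EF_Principal photography=9, EF_Sound mix=16, EF_Color grade=39, EF_VFX=33) = 39; EF_Final cut = 39+7 = 46
Expected project duration μ = 46 hours. Critical path: Pickup shots → Editing → Color grade → Final cut.

Variance along critical path = 2.778 + 11.111 + 5.444 + 4.000 = 23.333; σ = √23.333 = 4.830 hours.
Z = (36 − 46) / 4.830 = -2.070
P(T ≤ 36) = Φ(-2.070) ≈ 0.019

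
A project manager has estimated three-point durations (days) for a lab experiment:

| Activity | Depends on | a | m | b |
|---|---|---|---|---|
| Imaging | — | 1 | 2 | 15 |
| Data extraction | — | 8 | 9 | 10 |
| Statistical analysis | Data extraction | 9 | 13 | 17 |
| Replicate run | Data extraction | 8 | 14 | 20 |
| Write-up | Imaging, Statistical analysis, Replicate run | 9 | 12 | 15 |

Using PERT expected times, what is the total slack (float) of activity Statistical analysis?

te_Imaging = (1 + 4·2 + 15)/6 = 24/6 = 4
te_Data extraction = (8 + 4·9 + 10)/6 = 54/6 = 9
te_Statistical analysis = (9 + 4·13 + 17)/6 = 78/6 = 13
te_Replicate run = (8 + 4·14 + 20)/6 = 84/6 = 14
te_Write-up = (9 + 4·12 + 15)/6 = 72/6 = 12

Forward pass:
ES_Imaging = 0; EF_Imaging = 4
ES_Data extraction = 0; EF_Data extraction = 9
ES_Statistical analysis = 9; EF_Statistical analysis = 9+13 = 22
ES_Replicate run = 9; EF_Replicate run = 9+14 = 23
ES_Write-up = max(EF_Imaging=4, EF_Statistical analysis=22, EF_Replicate run=23) = 23; EF_Write-up = 23+12 = 35
Expected project duration μ = 35 days. Critical path: Data extraction → Replicate run → Write-up.

Backward pass:
LF_Write-up = 35; LS_Write-up = 35−12 = 23
LF_Replicate run = LS_Write-up = 23; LS_Replicate run = 23−14 = 9
LF_Statistical analysis = LS_Write-up = 23; LS_Statistical analysis = 23−13 = 10
LF_Data extraction = min(LS_Statistical analysis=10, LS_Replicate run=9) = 9; LS_Data extraction = 9−9 = 0
LF_Imaging = LS_Write-up = 23; LS_Imaging = 23−4 = 19
Slack_Statistical analysis = LS_Statistical analysis − ES_Statistical analysis = 10 − 9 = 1

1 days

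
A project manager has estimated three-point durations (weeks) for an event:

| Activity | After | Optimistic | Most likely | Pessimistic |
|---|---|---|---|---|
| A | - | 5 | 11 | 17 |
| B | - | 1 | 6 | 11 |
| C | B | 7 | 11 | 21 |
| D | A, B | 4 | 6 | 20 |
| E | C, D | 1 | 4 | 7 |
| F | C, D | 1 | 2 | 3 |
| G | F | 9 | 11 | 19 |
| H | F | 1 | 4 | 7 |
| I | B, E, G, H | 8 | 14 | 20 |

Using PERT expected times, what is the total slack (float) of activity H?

te_A = (5 + 4·11 + 17)/6 = 66/6 = 11
te_B = (1 + 4·6 + 11)/6 = 36/6 = 6
te_C = (7 + 4·11 + 21)/6 = 72/6 = 12
te_D = (4 + 4·6 + 20)/6 = 48/6 = 8
te_E = (1 + 4·4 + 7)/6 = 24/6 = 4
te_F = (1 + 4·2 + 3)/6 = 12/6 = 2
te_G = (9 + 4·11 + 19)/6 = 72/6 = 12
te_H = (1 + 4·4 + 7)/6 = 24/6 = 4
te_I = (8 + 4·14 + 20)/6 = 84/6 = 14

Forward pass:
ES_A = 0; EF_A = 11
ES_B = 0; EF_B = 6
ES_C = 6; EF_C = 6+12 = 18
ES_D = max(EF_A=11, EF_B=6) = 11; EF_D = 11+8 = 19
ES_E = max(EF_C=18, EF_D=19) = 19; EF_E = 19+4 = 23
ES_F = max(EF_C=18, EF_D=19) = 19; EF_F = 19+2 = 21
ES_G = 21; EF_G = 21+12 = 33
ES_H = 21; EF_H = 21+4 = 25
ES_I = max(EF_B=6, EF_E=23, EF_G=33, EF_H=25) = 33; EF_I = 33+14 = 47
Expected project duration μ = 47 weeks. Critical path: A → D → F → G → I.

Backward pass:
LF_I = 47; LS_I = 47−14 = 33
LF_H = LS_I = 33; LS_H = 33−4 = 29
LF_G = LS_I = 33; LS_G = 33−12 = 21
LF_F = min(LS_G=21, LS_H=29) = 21; LS_F = 21−2 = 19
LF_E = LS_I = 33; LS_E = 33−4 = 29
LF_D = min(LS_E=29, LS_F=19) = 19; LS_D = 19−8 = 11
LF_C = min(LS_E=29, LS_F=19) = 19; LS_C = 19−12 = 7
LF_B = min(LS_C=7, LS_D=11, LS_I=33) = 7; LS_B = 7−6 = 1
LF_A = LS_D = 11; LS_A = 11−11 = 0
Slack_H = LS_H − ES_H = 29 − 21 = 8

8 weeks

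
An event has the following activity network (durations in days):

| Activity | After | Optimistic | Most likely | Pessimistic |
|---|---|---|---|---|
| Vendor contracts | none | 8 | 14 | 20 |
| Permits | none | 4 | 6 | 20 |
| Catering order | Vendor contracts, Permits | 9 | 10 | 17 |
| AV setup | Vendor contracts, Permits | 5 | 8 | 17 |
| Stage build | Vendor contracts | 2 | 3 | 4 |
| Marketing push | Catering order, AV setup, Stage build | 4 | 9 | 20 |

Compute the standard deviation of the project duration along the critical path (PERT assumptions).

te_Vendor contracts = (8 + 4·14 + 20)/6 = 84/6 = 14; σ²_Vendor contracts = ((20−8)/6)² = 4.000
te_Permits = (4 + 4·6 + 20)/6 = 48/6 = 8; σ²_Permits = ((20−4)/6)² = 7.111
te_Catering order = (9 + 4·10 + 17)/6 = 66/6 = 11; σ²_Catering order = ((17−9)/6)² = 1.778
te_AV setup = (5 + 4·8 + 17)/6 = 54/6 = 9; σ²_AV setup = ((17−5)/6)² = 4.000
te_Stage build = (2 + 4·3 + 4)/6 = 18/6 = 3; σ²_Stage build = ((4−2)/6)² = 0.111
te_Marketing push = (4 + 4·9 + 20)/6 = 60/6 = 10; σ²_Marketing push = ((20−4)/6)² = 7.111

Forward pass:
ES_Vendor contracts = 0; EF_Vendor contracts = 14
ES_Permits = 0; EF_Permits = 8
ES_Catering order = max(EF_Vendor contracts=14, EF_Permits=8) = 14; EF_Catering order = 14+11 = 25
ES_AV setup = max(EF_Vendor contracts=14, EF_Permits=8) = 14; EF_AV setup = 14+9 = 23
ES_Stage build = 14; EF_Stage build = 14+3 = 17
ES_Marketing push = max(EF_Catering order=25, EF_AV setup=23, EF_Stage build=17) = 25; EF_Marketing push = 25+10 = 35
Expected project duration μ = 35 days. Critical path: Vendor contracts → Catering order → Marketing push.

Variance along critical path = 4.000 + 1.778 + 7.111 = 12.889
σ = √12.889 = 3.590 days

3.59 days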